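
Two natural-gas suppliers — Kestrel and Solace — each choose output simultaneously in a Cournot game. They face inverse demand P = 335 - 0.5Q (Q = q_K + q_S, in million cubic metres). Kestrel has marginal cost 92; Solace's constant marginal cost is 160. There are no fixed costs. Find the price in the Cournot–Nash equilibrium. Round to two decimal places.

Kestrel's profit: π_K = (335 - 0.5Q)q_K - (92q_K). Setting ∂π_K/∂q_K = 0: 243 - q_K - (1/2)(q_S) = 0.
Solace's first-order condition: 175 - q_S - (1/2)(q_K) = 0.
Best responses: q_K = (243 - (1/2)q_S), q_S = (175 - (1/2)q_K).
Solving the pair: q_K = 622/3, q_S = 214/3.
Total output Q = 836/3, so price P = 335 - (1/2)·(836/3) = 587/3.

195.67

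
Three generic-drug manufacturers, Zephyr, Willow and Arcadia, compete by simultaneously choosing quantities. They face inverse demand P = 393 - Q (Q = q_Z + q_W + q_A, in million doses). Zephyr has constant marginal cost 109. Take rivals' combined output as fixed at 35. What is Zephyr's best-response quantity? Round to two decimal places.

124.50

With rivals' combined output fixed at 35, Zephyr's profit is π_Z = (393 - 35 - q_Z)q_Z - (109q_Z) = (358 - q_Z)q_Z - (109q_Z).
∂π_Z/∂q_Z = 249 - 2q_Z = 0, so q_Z = 249/2.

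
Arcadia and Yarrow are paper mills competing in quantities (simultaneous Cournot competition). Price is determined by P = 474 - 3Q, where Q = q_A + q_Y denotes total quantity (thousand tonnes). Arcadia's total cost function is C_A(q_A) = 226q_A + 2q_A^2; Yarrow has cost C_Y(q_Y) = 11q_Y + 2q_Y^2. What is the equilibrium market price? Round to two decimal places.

Arcadia's profit: π_A = (474 - 3Q)q_A - (226q_A + 2q_A²). Setting ∂π_A/∂q_A = 0: 248 - 10q_A - 3(q_Y) = 0.
Yarrow's first-order condition: 463 - 10q_Y - 3(q_A) = 0.
Best responses: q_A = (248 - 3q_Y)/10, q_Y = (463 - 3q_A)/10.
Substituting one into the other gives q_A = 1091/91 and q_Y = 42.7033.
Total output Q = 711/13, so price P = 474 - 3·(711/13) = 309.9231.

309.92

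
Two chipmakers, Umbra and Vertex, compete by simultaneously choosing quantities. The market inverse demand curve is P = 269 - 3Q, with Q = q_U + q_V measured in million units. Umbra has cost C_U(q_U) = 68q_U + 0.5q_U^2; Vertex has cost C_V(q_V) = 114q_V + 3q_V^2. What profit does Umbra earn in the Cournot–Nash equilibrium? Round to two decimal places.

2358.73

Umbra's profit: π_U = (269 - 3Q)q_U - (68q_U + (1/2)q_U²). Setting ∂π_U/∂q_U = 0: 201 - 7q_U - 3(q_V) = 0.
Vertex's first-order condition: 155 - 12q_V - 3(q_U) = 0.
Best responses: q_U = (201 - 3q_V)/7, q_V = (155 - 3q_U)/12.
Solving the pair: q_U = 649/25, q_V = 482/75.
Price P = 269 - 3·32.3867 = 171.8400.
Umbra's profit: 171.8400·(649/25) - 68·(649/25) - (1/2)(649/25)² = 2358.7256.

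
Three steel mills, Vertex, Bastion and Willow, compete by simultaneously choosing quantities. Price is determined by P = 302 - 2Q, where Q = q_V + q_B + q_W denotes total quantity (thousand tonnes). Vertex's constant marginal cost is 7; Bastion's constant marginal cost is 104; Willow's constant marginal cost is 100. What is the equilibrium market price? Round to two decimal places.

128.25

Vertex's profit: π_V = (302 - 2Q)q_V - (7q_V). Setting ∂π_V/∂q_V = 0: 295 - 4q_V - 2(q_B + q_W) = 0.
Bastion's profit: π_B = (302 - 2Q)q_B - (104q_B). Setting ∂π_B/∂q_B = 0: 198 - 4q_B - 2(q_V + q_W) = 0.
Willow's first-order condition: 202 - 4q_W - 2(q_V + q_B) = 0.
Adding the 3 first-order conditions: 695 − 8Q = 0, so Q = 695/8.
Back-substituting: q_V = (295 − 695/4)/2 = 485/8, q_B = (198 − 695/4)/2 = 97/8, q_W = (202 − 695/4)/2 = 113/8.
Total output Q = 695/8, so price P = 302 - 2·(695/8) = 513/4.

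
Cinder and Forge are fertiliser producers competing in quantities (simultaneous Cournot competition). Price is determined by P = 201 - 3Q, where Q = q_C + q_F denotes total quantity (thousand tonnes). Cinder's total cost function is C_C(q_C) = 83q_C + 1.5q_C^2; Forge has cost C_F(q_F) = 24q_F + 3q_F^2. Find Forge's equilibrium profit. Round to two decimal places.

Cinder's profit: π_C = (201 - 3Q)q_C - (83q_C + (3/2)q_C²). Setting ∂π_C/∂q_C = 0: 118 - 9q_C - 3(q_F) = 0.
Forge's first-order condition: 177 - 12q_F - 3(q_C) = 0.
Best responses: q_C = (118 - 3q_F)/9, q_F = (177 - 3q_C)/12.
Solving the pair: q_C = 295/33, q_F = 413/33.
Price P = 201 - 3·(236/11) = 1503/11.
Forge's profit: (1503/11)·(413/33) - 24·(413/33) - 3(413/33)² = 939.7741.

939.77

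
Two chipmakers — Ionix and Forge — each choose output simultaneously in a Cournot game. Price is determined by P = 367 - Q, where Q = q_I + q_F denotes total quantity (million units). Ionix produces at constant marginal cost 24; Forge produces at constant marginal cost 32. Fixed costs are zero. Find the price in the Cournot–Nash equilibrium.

141

Ionix's profit: π_I = (367 - Q)q_I - (24q_I). Setting ∂π_I/∂q_I = 0: 343 - 2q_I - (q_F) = 0.
Forge's first-order condition: 335 - 2q_F - (q_I) = 0.
Best responses: q_I = (343 - q_F)/2, q_F = (335 - q_I)/2.
Solving the pair: q_I = 117, q_F = 109.
Total output Q = 226, so price P = 367 - 226 = 141.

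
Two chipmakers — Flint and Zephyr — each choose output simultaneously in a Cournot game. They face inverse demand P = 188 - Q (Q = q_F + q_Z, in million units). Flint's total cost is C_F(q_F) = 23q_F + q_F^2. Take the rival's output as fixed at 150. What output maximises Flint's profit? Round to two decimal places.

With the rival's output fixed at 150, Flint's profit is π_F = (188 - 150 - q_F)q_F - (23q_F + q_F²) = (38 - q_F)q_F - (23q_F + q_F²).
∂π_F/∂q_F = 15 - 4q_F = 0, so q_F = 15/4.

3.75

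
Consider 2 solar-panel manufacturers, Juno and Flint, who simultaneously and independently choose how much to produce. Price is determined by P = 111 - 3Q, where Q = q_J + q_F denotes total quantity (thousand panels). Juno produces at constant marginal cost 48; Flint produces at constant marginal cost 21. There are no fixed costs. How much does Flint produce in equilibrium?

13

Juno's profit: π_J = (111 - 3Q)q_J - (48q_J). Setting ∂π_J/∂q_J = 0: 63 - 6q_J - 3(q_F) = 0.
Flint's first-order condition: 90 - 6q_F - 3(q_J) = 0.
So q_J = (63 - 3q_F)/6 and q_F = (90 - 3q_J)/6.
Solving the pair: q_J = 4, q_F = 13.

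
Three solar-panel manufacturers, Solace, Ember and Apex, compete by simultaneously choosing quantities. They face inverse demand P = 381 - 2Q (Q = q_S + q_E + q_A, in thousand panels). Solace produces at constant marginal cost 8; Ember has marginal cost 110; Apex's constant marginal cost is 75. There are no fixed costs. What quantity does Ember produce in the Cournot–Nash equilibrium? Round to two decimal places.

Solace's profit: π_S = (381 - 2Q)q_S - (8q_S). Setting ∂π_S/∂q_S = 0: 373 - 4q_S - 2(q_E + q_A) = 0.
Ember's first-order condition: 271 - 4q_E - 2(q_S + q_A) = 0.
Apex's first-order condition: 306 - 4q_A - 2(q_S + q_E) = 0.
Summing all 3 equations gives 950 − 8Q = 0, hence Q = 475/4.
Back-substituting: q_S = (373 − 475/2)/2 = 271/4, q_E = (271 − 475/2)/2 = 67/4, q_A = (306 − 475/2)/2 = 137/4.

16.75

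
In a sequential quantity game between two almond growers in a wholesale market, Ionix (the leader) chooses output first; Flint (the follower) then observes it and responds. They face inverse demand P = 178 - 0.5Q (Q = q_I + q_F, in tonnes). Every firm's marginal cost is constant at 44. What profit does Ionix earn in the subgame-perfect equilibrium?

The follower Flint best-responds to any q_I: π_F = (178 - 0.5Q)q_F - 44q_F.
Setting the follower's marginal profit to zero, 134 - (1/2)q_I - q_F = 0, i.e. q_F = (134 - (1/2)q_I).
The leader anticipates this reaction. Substituting into P = 178 - 0.5Q gives P = 111 - (1/4)q_I, so π_I = (111 - (1/4)q_I)q_I - 44q_I.
The leader's first-order condition 67 - (1/2)q_I = 0 yields q_I = 134.
Then q_F = (134 - (1/2)·134) = 67.
Price P = 178 - (1/2)·201 = 155/2.
Ionix's profit: (155/2 - 44)·134 = 4489.

4489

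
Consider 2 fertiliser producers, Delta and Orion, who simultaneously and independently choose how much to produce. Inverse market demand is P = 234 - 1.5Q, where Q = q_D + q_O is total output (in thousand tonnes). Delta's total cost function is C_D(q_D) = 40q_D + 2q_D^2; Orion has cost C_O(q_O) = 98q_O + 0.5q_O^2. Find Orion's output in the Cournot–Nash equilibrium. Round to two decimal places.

Delta's profit: π_D = (234 - 1.5Q)q_D - (40q_D + 2q_D²). Setting ∂π_D/∂q_D = 0: 194 - 7q_D - (3/2)(q_O) = 0.
Orion's profit: π_O = (234 - 1.5Q)q_O - (98q_O + (1/2)q_O²). Setting ∂π_O/∂q_O = 0: 136 - 4q_O - (3/2)(q_D) = 0.
Rearranging gives the reaction functions q_D = (194 - (3/2)q_O)/7 and q_O = (136 - (3/2)q_D)/4.
Substituting one into the other gives q_D = 22.2136 and q_O = 25.6699.

25.67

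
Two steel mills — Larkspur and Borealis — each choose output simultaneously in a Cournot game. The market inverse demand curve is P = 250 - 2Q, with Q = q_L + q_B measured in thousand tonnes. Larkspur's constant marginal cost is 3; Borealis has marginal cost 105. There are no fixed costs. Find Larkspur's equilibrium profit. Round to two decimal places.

6766.72

Larkspur's profit: π_L = (250 - 2Q)q_L - (3q_L). Setting ∂π_L/∂q_L = 0: 247 - 4q_L - 2(q_B) = 0.
Borealis's profit: π_B = (250 - 2Q)q_B - (105q_B). Setting ∂π_B/∂q_B = 0: 145 - 4q_B - 2(q_L) = 0.
Best responses: q_L = (247 - 2q_B)/4, q_B = (145 - 2q_L)/4.
Substituting one into the other gives q_L = 349/6 and q_B = 43/6.
Price P = 250 - 2·(196/3) = 358/3.
Larkspur's profit: (358/3 - 3)·(349/6) = 6766.7222.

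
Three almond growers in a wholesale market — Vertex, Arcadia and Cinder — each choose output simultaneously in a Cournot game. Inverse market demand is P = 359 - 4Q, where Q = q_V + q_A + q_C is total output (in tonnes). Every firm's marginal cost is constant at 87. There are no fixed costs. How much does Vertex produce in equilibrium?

17

A representative firm's profit is π_i = q_i(359 - 4Q) - 87q_i.
Setting ∂π_i/∂q_i = 0 with rivals' quantities fixed: 272 - 8q_i - 4·Σ_{j≠i} q_j = 0.
By symmetry each firm produces the same amount; substituting Σ_{j≠i} q_j = 2q_i yields q_i = 272/16 = 17.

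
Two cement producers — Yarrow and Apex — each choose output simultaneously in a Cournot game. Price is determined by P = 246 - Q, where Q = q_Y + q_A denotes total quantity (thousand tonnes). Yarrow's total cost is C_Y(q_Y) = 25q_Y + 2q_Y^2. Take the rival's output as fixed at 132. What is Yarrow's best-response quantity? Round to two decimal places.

14.83

With the rival's output fixed at 132, Yarrow's profit is π_Y = (246 - 132 - q_Y)q_Y - (25q_Y + 2q_Y²) = (114 - q_Y)q_Y - (25q_Y + 2q_Y²).
∂π_Y/∂q_Y = 89 - 6q_Y = 0, so q_Y = 89/6.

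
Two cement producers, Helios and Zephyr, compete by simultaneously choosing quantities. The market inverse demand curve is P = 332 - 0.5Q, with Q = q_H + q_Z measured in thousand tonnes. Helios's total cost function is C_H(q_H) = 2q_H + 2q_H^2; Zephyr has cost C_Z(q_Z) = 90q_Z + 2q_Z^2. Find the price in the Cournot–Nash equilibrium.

Helios's profit: π_H = (332 - 0.5Q)q_H - (2q_H + 2q_H²). Setting ∂π_H/∂q_H = 0: 330 - 5q_H - (1/2)(q_Z) = 0.
Zephyr's first-order condition: 242 - 5q_Z - (1/2)(q_H) = 0.
Rearranging gives the reaction functions q_H = (330 - (1/2)q_Z)/5 and q_Z = (242 - (1/2)q_H)/5.
Solving the pair: q_H = 556/9, q_Z = 380/9.
Total output Q = 104, so price P = 332 - (1/2)·104 = 280.

280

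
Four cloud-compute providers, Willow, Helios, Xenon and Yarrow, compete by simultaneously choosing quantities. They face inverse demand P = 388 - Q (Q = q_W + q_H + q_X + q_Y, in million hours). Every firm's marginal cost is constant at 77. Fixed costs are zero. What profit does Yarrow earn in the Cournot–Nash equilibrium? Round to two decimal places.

A representative firm's profit is π_i = q_i(388 - Q) - 77q_i.
First-order condition (treating rivals' output as given): 311 - 2q_i - Σ_{j≠i} q_j = 0.
By symmetry each firm produces the same amount; substituting Σ_{j≠i} q_j = 3q_i yields q_i = 311/5.
Price P = 388 - 1244/5 = 696/5.
Yarrow's profit: (696/5 - 77)·(311/5) = 3868.8400.

3868.84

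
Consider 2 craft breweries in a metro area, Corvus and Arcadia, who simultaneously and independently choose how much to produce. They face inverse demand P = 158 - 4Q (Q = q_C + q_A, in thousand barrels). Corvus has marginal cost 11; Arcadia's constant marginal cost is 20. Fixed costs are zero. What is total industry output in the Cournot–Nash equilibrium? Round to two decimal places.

23.75

Corvus's profit: π_C = (158 - 4Q)q_C - (11q_C). Setting ∂π_C/∂q_C = 0: 147 - 8q_C - 4(q_A) = 0.
Arcadia's profit: π_A = (158 - 4Q)q_A - (20q_A). Setting ∂π_A/∂q_A = 0: 138 - 8q_A - 4(q_C) = 0.
Best responses: q_C = (147 - 4q_A)/8, q_A = (138 - 4q_C)/8.
Substituting one into the other gives q_C = 13 and q_A = 43/4.
Total output Q = 13 + 43/4 = 95/4.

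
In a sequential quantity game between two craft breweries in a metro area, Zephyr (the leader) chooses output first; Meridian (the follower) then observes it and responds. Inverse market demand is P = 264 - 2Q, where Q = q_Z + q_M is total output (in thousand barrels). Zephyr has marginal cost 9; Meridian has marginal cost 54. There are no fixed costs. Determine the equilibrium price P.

The follower Meridian best-responds to any q_Z: π_M = (264 - 2Q)q_M - 54q_M.
∂π_M/∂q_M = 210 - 2q_Z - 4q_M = 0 gives the reaction function q_M = (210 - 2q_Z)/4.
The leader anticipates this reaction. Substituting into P = 264 - 2Q gives P = 159 - q_Z, so π_Z = (159 - q_Z)q_Z - 9q_Z.
Maximising: ∂π_Z/∂q_Z = 150 - 2q_Z = 0, giving q_Z = 75.
Then q_M = (210 - 2·75)/4 = 15.
Total output Q = 90, so price P = 264 - 2·90 = 84.

84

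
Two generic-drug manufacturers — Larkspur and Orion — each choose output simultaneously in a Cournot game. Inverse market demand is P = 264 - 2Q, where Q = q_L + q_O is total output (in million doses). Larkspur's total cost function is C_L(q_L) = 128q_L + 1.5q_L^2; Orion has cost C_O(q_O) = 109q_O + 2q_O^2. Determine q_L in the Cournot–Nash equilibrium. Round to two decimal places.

Larkspur's profit: π_L = (264 - 2Q)q_L - (128q_L + (3/2)q_L²). Setting ∂π_L/∂q_L = 0: 136 - 7q_L - 2(q_O) = 0.
Orion's profit: π_O = (264 - 2Q)q_O - (109q_O + 2q_O²). Setting ∂π_O/∂q_O = 0: 155 - 8q_O - 2(q_L) = 0.
So q_L = (136 - 2q_O)/7 and q_O = (155 - 2q_L)/8.
Solving the pair: q_L = 389/26, q_O = 813/52.

14.96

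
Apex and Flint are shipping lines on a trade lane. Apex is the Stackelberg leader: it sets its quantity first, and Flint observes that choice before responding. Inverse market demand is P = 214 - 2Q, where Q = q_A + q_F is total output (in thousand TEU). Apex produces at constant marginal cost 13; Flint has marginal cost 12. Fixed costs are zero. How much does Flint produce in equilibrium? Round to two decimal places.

The follower Flint best-responds to any q_A: π_F = (214 - 2Q)q_F - 12q_F.
∂π_F/∂q_F = 202 - 2q_A - 4q_F = 0 gives the reaction function q_F = (202 - 2q_A)/4.
The leader anticipates this reaction. Substituting into P = 214 - 2Q gives P = 113 - q_A, so π_A = (113 - q_A)q_A - 13q_A.
Maximising: ∂π_A/∂q_A = 100 - 2q_A = 0, giving q_A = 50.
Then q_F = (202 - 2·50)/4 = 51/2.

25.50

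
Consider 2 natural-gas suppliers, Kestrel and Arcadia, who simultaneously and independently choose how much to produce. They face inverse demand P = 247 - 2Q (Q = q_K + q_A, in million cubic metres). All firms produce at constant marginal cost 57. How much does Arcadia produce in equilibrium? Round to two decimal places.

Each firm earns π_i = (247 - 2Q)q_i - 57q_i.
Setting ∂π_i/∂q_i = 0 with rivals' quantities fixed: 190 - 4q_i - 2q_j = 0.
By symmetry each firm produces the same amount; substituting q_j = q_i yields q_i = 190/6 = 95/3.

31.67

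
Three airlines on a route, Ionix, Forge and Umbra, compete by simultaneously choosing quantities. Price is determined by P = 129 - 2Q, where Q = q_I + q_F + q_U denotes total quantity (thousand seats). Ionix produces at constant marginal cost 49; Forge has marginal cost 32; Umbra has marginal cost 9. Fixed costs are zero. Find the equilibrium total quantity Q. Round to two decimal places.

Ionix's profit: π_I = (129 - 2Q)q_I - (49q_I). Setting ∂π_I/∂q_I = 0: 80 - 4q_I - 2(q_F + q_U) = 0.
Forge's first-order condition: 97 - 4q_F - 2(q_I + q_U) = 0.
Umbra's profit: π_U = (129 - 2Q)q_U - (9q_U). Setting ∂π_U/∂q_U = 0: 120 - 4q_U - 2(q_I + q_F) = 0.
Summing all 3 equations gives 297 − 8Q = 0, hence Q = 297/8.
Back-substituting: q_I = (80 − 297/4)/2 = 23/8, q_F = (97 − 297/4)/2 = 91/8, q_U = (120 − 297/4)/2 = 183/8.
Total output Q = 23/8 + 91/8 + 183/8 = 297/8.

37.13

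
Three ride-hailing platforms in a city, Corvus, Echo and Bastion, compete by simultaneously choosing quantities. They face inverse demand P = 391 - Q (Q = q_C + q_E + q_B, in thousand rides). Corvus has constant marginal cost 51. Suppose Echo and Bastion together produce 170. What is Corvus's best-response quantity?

With rivals' combined output fixed at 170, Corvus's profit is π_C = (391 - 170 - q_C)q_C - (51q_C) = (221 - q_C)q_C - (51q_C).
∂π_C/∂q_C = 170 - 2q_C = 0, so q_C = 85.

85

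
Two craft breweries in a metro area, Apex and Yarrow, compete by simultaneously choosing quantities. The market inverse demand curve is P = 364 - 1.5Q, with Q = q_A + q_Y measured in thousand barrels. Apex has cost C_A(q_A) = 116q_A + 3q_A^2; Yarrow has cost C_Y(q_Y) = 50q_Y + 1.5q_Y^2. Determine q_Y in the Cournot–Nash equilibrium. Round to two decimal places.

47.42

Apex's profit: π_A = (364 - 1.5Q)q_A - (116q_A + 3q_A²). Setting ∂π_A/∂q_A = 0: 248 - 9q_A - (3/2)(q_Y) = 0.
Yarrow's first-order condition: 314 - 6q_Y - (3/2)(q_A) = 0.
Rearranging gives the reaction functions q_A = (248 - (3/2)q_Y)/9 and q_Y = (314 - (3/2)q_A)/6.
Solving the pair: q_A = 452/23, q_Y = 47.4203.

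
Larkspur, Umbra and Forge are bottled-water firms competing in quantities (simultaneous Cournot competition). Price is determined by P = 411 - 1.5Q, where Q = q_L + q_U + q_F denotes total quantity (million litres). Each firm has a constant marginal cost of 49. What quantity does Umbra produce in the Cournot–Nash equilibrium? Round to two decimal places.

60.33

A representative firm's profit is π_i = q_i(411 - 1.5Q) - 49q_i.
First-order condition (treating rivals' output as given): 362 - 3q_i - (3/2)·Σ_{j≠i} q_j = 0.
With identical firms every q_j equals q_i, so Σ_{j≠i} q_j = 2q_i and 362 = 6q_i, giving q_i = 181/3.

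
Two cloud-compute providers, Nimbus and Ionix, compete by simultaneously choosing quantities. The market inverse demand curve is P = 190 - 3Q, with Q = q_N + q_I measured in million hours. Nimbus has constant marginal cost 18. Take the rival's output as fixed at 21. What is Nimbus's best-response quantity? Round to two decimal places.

With the rival's output fixed at 21, Nimbus's profit is π_N = (190 - 3·21 - 3q_N)q_N - (18q_N) = (127 - 3q_N)q_N - (18q_N).
∂π_N/∂q_N = 109 - 6q_N = 0, so q_N = 109/6.

18.17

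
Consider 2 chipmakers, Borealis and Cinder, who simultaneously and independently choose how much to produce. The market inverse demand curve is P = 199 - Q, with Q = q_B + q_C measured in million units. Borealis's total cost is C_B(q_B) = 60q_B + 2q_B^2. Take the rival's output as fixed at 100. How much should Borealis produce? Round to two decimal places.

With the rival's output fixed at 100, Borealis's profit is π_B = (199 - 100 - q_B)q_B - (60q_B + 2q_B²) = (99 - q_B)q_B - (60q_B + 2q_B²).
∂π_B/∂q_B = 39 - 6q_B = 0, so q_B = 13/2.

6.50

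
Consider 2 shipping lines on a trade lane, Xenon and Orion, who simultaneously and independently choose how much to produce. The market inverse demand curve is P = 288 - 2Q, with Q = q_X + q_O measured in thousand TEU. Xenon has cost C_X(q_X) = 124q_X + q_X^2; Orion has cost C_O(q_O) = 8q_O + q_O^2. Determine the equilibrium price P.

Xenon's profit: π_X = (288 - 2Q)q_X - (124q_X + q_X²). Setting ∂π_X/∂q_X = 0: 164 - 6q_X - 2(q_O) = 0.
Orion's first-order condition: 280 - 6q_O - 2(q_X) = 0.
Rearranging gives the reaction functions q_X = (164 - 2q_O)/6 and q_O = (280 - 2q_X)/6.
Solving the pair: q_X = 53/4, q_O = 169/4.
Total output Q = 111/2, so price P = 288 - 2·(111/2) = 177.

177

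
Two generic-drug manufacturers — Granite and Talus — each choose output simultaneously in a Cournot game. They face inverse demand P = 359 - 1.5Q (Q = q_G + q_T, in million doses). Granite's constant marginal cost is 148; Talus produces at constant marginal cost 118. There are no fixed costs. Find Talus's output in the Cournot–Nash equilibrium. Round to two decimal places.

Granite's profit: π_G = (359 - 1.5Q)q_G - (148q_G). Setting ∂π_G/∂q_G = 0: 211 - 3q_G - (3/2)(q_T) = 0.
Talus's profit: π_T = (359 - 1.5Q)q_T - (118q_T). Setting ∂π_T/∂q_T = 0: 241 - 3q_T - (3/2)(q_G) = 0.
Rearranging gives the reaction functions q_G = (211 - (3/2)q_T)/3 and q_T = (241 - (3/2)q_G)/3.
Solving the pair: q_G = 362/9, q_T = 542/9.

60.22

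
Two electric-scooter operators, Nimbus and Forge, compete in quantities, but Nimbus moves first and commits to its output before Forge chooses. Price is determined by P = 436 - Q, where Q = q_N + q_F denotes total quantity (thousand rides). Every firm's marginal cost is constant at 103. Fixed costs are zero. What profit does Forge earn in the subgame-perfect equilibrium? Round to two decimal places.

The follower Forge best-responds to any q_N: π_F = (436 - Q)q_F - 103q_F.
Setting the follower's marginal profit to zero, 333 - q_N - 2q_F = 0, i.e. q_F = (333 - q_N)/2.
The leader anticipates this reaction. Substituting into P = 436 - Q gives P = 539/2 - (1/2)q_N, so π_N = (539/2 - (1/2)q_N)q_N - 103q_N.
Leader FOC: 333/2 - q_N = 0, so q_N = 333/2.
Then q_F = (333 - 333/2)/2 = 333/4.
Price P = 436 - 999/4 = 745/4.
Forge's profit: (745/4 - 103)·(333/4) = 6930.5625.

6930.56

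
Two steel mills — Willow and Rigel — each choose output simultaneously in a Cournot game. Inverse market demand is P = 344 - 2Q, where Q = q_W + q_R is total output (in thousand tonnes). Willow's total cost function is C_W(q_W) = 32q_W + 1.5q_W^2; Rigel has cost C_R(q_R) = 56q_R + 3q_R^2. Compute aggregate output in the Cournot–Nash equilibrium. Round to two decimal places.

59.64

Willow's profit: π_W = (344 - 2Q)q_W - (32q_W + (3/2)q_W²). Setting ∂π_W/∂q_W = 0: 312 - 7q_W - 2(q_R) = 0.
Rigel's profit: π_R = (344 - 2Q)q_R - (56q_R + 3q_R²). Setting ∂π_R/∂q_R = 0: 288 - 10q_R - 2(q_W) = 0.
Rearranging gives the reaction functions q_W = (312 - 2q_R)/7 and q_R = (288 - 2q_W)/10.
Substituting one into the other gives q_W = 424/11 and q_R = 232/11.
Total output Q = 424/11 + 232/11 = 656/11.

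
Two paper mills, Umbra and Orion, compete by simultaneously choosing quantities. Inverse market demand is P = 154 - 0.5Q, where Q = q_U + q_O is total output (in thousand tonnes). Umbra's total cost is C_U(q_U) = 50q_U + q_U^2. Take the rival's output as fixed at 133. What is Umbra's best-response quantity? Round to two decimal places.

12.50

With the rival's output fixed at 133, Umbra's profit is π_U = (154 - (1/2)·133 - (1/2)q_U)q_U - (50q_U + q_U²) = (175/2 - (1/2)q_U)q_U - (50q_U + q_U²).
∂π_U/∂q_U = 75/2 - 3q_U = 0, so q_U = 25/2.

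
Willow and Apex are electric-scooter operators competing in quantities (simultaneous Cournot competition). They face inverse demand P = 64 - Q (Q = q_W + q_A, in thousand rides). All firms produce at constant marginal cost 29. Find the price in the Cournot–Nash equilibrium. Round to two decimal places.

40.67

A representative firm's profit is π_i = q_i(64 - Q) - 29q_i.
First-order condition (treating rivals' output as given): 35 - 2q_i - q_j = 0.
With identical firms every q_j equals q_i, so q_j = q_i and 35 = 3q_i, giving q_i = 35/3.
Total output Q = 70/3, so price P = 64 - 70/3 = 122/3.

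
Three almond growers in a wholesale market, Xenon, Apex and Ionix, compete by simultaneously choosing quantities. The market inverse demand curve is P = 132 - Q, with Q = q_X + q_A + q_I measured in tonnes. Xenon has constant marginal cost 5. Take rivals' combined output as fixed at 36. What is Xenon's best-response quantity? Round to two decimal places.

45.50

With rivals' combined output fixed at 36, Xenon's profit is π_X = (132 - 36 - q_X)q_X - (5q_X) = (96 - q_X)q_X - (5q_X).
∂π_X/∂q_X = 91 - 2q_X = 0, so q_X = 91/2.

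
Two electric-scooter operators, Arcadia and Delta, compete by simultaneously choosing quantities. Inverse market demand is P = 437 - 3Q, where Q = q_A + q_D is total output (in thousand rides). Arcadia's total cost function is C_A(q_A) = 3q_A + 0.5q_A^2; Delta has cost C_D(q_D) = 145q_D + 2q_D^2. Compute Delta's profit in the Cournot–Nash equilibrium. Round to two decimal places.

739.81

Arcadia's profit: π_A = (437 - 3Q)q_A - (3q_A + (1/2)q_A²). Setting ∂π_A/∂q_A = 0: 434 - 7q_A - 3(q_D) = 0.
Delta's first-order condition: 292 - 10q_D - 3(q_A) = 0.
Best responses: q_A = (434 - 3q_D)/7, q_D = (292 - 3q_A)/10.
Solving the pair: q_A = 56.7869, q_D = 742/61.
Price P = 437 - 3·68.9508 = 230.1475.
Delta's profit: 230.1475·(742/61) - 145·(742/61) - 2(742/61)² = 739.8065.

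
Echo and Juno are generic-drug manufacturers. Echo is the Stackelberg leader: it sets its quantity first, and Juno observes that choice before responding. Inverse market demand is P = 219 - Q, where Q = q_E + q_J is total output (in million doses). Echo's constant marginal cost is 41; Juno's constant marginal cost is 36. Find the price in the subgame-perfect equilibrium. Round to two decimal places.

The follower Juno best-responds to any q_E: π_J = (219 - Q)q_J - 36q_J.
∂π_J/∂q_J = 183 - q_E - 2q_J = 0 gives the reaction function q_J = (183 - q_E)/2.
Echo substitutes q_J(q_E) into its own profit: π_E = q_E(219 - q_E - (183 - q_E)/2) - 41q_E = (255/2 - (1/2)q_E)q_E - 41q_E.
Leader FOC: 173/2 - q_E = 0, so q_E = 173/2.
Then q_J = (183 - 173/2)/2 = 193/4.
Total output Q = 539/4, so price P = 219 - 539/4 = 337/4.

84.25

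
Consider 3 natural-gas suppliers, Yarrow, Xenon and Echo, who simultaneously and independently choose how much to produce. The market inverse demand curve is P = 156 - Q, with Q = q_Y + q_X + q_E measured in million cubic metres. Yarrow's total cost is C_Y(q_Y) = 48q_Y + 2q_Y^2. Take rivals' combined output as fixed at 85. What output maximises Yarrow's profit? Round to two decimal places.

3.83

With rivals' combined output fixed at 85, Yarrow's profit is π_Y = (156 - 85 - q_Y)q_Y - (48q_Y + 2q_Y²) = (71 - q_Y)q_Y - (48q_Y + 2q_Y²).
∂π_Y/∂q_Y = 23 - 6q_Y = 0, so q_Y = 23/6.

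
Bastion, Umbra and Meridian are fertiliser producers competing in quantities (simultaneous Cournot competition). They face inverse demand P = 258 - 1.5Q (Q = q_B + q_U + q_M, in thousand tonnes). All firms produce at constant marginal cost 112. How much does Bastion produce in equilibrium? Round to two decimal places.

24.33

Each firm earns π_i = (258 - 1.5Q)q_i - 112q_i.
Setting ∂π_i/∂q_i = 0 with rivals' quantities fixed: 146 - 3q_i - (3/2)·Σ_{j≠i} q_j = 0.
By symmetry each firm produces the same amount; substituting Σ_{j≠i} q_j = 2q_i yields q_i = 146/6 = 73/3.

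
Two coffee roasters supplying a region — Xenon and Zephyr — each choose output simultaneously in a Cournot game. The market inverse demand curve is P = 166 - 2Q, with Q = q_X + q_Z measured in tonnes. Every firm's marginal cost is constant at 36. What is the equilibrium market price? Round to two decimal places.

79.33

Each firm earns π_i = (166 - 2Q)q_i - 36q_i.
First-order condition (treating rivals' output as given): 130 - 4q_i - 2q_j = 0.
By symmetry each firm produces the same amount; substituting q_j = q_i yields q_i = 130/6 = 65/3.
Total output Q = 130/3, so price P = 166 - 2·(130/3) = 238/3.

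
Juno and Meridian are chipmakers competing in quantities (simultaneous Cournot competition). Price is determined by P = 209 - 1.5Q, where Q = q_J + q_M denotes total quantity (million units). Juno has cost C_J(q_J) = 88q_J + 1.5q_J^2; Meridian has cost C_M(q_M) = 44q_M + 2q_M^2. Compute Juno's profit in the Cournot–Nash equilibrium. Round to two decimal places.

Juno's profit: π_J = (209 - 1.5Q)q_J - (88q_J + (3/2)q_J²). Setting ∂π_J/∂q_J = 0: 121 - 6q_J - (3/2)(q_M) = 0.
Meridian's profit: π_M = (209 - 1.5Q)q_M - (44q_M + 2q_M²). Setting ∂π_M/∂q_M = 0: 165 - 7q_M - (3/2)(q_J) = 0.
Best responses: q_J = (121 - (3/2)q_M)/6, q_M = (165 - (3/2)q_J)/7.
Substituting one into the other gives q_J = 15.0818 and q_M = 1078/53.
Price P = 209 - (3/2)·35.4214 = 155.8679.
Juno's profit: 155.8679·15.0818 - 88·15.0818 - (3/2)·15.0818² = 682.3785.

682.38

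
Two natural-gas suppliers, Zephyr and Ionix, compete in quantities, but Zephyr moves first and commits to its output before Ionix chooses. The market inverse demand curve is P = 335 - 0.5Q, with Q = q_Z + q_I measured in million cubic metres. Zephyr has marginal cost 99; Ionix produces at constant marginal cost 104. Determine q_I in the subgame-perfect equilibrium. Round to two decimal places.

The follower Ionix best-responds to any q_Z: π_I = (335 - 0.5Q)q_I - 104q_I.
∂π_I/∂q_I = 231 - (1/2)q_Z - q_I = 0 gives the reaction function q_I = (231 - (1/2)q_Z).
Zephyr substitutes q_I(q_Z) into its own profit: π_Z = q_Z(335 - (1/2)q_Z - (231 - (1/2)q_Z)/2) - 99q_Z = (439/2 - (1/4)q_Z)q_Z - 99q_Z.
Maximising: ∂π_Z/∂q_Z = 241/2 - (1/2)q_Z = 0, giving q_Z = 241.
Then q_I = (231 - (1/2)·241) = 221/2.

110.50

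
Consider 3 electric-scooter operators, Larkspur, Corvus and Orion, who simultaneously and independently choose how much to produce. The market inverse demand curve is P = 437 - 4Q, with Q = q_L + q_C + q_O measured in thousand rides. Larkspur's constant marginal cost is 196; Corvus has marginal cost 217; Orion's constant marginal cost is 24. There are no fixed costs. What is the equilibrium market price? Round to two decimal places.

Larkspur's profit: π_L = (437 - 4Q)q_L - (196q_L). Setting ∂π_L/∂q_L = 0: 241 - 8q_L - 4(q_C + q_O) = 0.
Corvus's profit: π_C = (437 - 4Q)q_C - (217q_C). Setting ∂π_C/∂q_C = 0: 220 - 8q_C - 4(q_L + q_O) = 0.
Orion's first-order condition: 413 - 8q_O - 4(q_L + q_C) = 0.
Adding the 3 first-order conditions: 874 − 16Q = 0, so Q = 437/8.
Back-substituting: q_L = (241 − 437/2)/4 = 45/8, q_C = (220 − 437/2)/4 = 3/8, q_O = (413 − 437/2)/4 = 389/8.
Total output Q = 437/8, so price P = 437 - 4·(437/8) = 437/2.

218.50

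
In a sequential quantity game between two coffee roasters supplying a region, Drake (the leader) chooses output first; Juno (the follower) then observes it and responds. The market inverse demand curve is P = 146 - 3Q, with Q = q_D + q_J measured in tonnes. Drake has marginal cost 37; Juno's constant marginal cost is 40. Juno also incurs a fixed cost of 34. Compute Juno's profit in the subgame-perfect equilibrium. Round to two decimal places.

The follower Juno best-responds to any q_D: π_J = (146 - 3Q)q_J - 40q_J.
∂π_J/∂q_J = 106 - 3q_D - 6q_J = 0 gives the reaction function q_J = (106 - 3q_D)/6.
Drake substitutes q_J(q_D) into its own profit: π_D = q_D(146 - 3q_D - (106 - 3q_D)/2) - 37q_D = (93 - (3/2)q_D)q_D - 37q_D.
Leader FOC: 56 - 3q_D = 0, so q_D = 56/3.
Then q_J = (106 - 3·(56/3))/6 = 25/3.
Price P = 146 - 3·27 = 65.
Juno's profit: (65 - 40)·(25/3) - 34 = 523/3.

174.33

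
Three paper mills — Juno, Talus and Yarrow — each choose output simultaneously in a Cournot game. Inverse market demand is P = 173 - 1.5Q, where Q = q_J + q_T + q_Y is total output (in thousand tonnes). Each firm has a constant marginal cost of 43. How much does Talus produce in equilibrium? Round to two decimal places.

21.67

A representative firm's profit is π_i = q_i(173 - 1.5Q) - 43q_i.
First-order condition (treating rivals' output as given): 130 - 3q_i - (3/2)·Σ_{j≠i} q_j = 0.
With identical firms every q_j equals q_i, so Σ_{j≠i} q_j = 2q_i and 130 = 6q_i, giving q_i = 65/3.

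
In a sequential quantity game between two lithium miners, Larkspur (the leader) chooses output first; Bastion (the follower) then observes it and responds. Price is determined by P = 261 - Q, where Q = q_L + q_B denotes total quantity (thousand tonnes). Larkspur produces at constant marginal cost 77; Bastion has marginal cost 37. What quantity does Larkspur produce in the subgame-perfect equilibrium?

Solve by backward induction. Given q_L, the follower Bastion maximises π_B = (261 - q_L - q_B)q_B - 37q_B.
Follower FOC: 224 - q_L - 2q_B = 0, so q_B(q_L) = (224 - q_L)/2.
The leader anticipates this reaction. Substituting into P = 261 - Q gives P = 149 - (1/2)q_L, so π_L = (149 - (1/2)q_L)q_L - 77q_L.
Leader FOC: 72 - q_L = 0, so q_L = 72.
Then q_B = (224 - 72)/2 = 76.

72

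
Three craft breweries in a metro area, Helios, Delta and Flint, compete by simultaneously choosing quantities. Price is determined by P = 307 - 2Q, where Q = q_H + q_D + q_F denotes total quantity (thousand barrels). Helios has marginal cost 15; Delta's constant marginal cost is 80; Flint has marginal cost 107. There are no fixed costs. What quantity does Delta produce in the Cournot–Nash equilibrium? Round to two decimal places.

Helios's profit: π_H = (307 - 2Q)q_H - (15q_H). Setting ∂π_H/∂q_H = 0: 292 - 4q_H - 2(q_D + q_F) = 0.
Delta's first-order condition: 227 - 4q_D - 2(q_H + q_F) = 0.
Flint's profit: π_F = (307 - 2Q)q_F - (107q_F). Setting ∂π_F/∂q_F = 0: 200 - 4q_F - 2(q_H + q_D) = 0.
Adding the 3 first-order conditions: 719 − 8Q = 0, so Q = 719/8.
Back-substituting: q_H = (292 − 719/4)/2 = 449/8, q_D = (227 − 719/4)/2 = 189/8, q_F = (200 − 719/4)/2 = 81/8.

23.63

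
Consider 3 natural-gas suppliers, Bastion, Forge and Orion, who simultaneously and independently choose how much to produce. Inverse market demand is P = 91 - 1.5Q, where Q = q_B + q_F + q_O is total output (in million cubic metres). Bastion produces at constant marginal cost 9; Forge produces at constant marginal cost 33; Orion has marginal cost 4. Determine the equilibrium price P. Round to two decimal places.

34.25

Bastion's profit: π_B = (91 - 1.5Q)q_B - (9q_B). Setting ∂π_B/∂q_B = 0: 82 - 3q_B - (3/2)(q_F + q_O) = 0.
Forge's profit: π_F = (91 - 1.5Q)q_F - (33q_F). Setting ∂π_F/∂q_F = 0: 58 - 3q_F - (3/2)(q_B + q_O) = 0.
Orion's first-order condition: 87 - 3q_O - (3/2)(q_B + q_F) = 0.
Adding the 3 first-order conditions: 227 − 6Q = 0, so Q = 227/6.
Back-substituting: q_B = (82 − 227/4)/(3/2) = 101/6, q_F = (58 − 227/4)/(3/2) = 5/6, q_O = (87 − 227/4)/(3/2) = 121/6.
Total output Q = 227/6, so price P = 91 - (3/2)·(227/6) = 137/4.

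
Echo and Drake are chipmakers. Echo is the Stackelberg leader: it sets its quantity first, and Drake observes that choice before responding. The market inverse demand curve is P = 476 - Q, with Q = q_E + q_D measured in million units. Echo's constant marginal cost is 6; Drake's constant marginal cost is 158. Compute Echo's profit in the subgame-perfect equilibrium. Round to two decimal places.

The follower Drake best-responds to any q_E: π_D = (476 - Q)q_D - 158q_D.
Setting the follower's marginal profit to zero, 318 - q_E - 2q_D = 0, i.e. q_D = (318 - q_E)/2.
The leader anticipates this reaction. Substituting into P = 476 - Q gives P = 317 - (1/2)q_E, so π_E = (317 - (1/2)q_E)q_E - 6q_E.
Leader FOC: 311 - q_E = 0, so q_E = 311.
Then q_D = (318 - 311)/2 = 7/2.
Price P = 476 - 629/2 = 323/2.
Echo's profit: (323/2 - 6)·311 = 48360.5000.

48360.50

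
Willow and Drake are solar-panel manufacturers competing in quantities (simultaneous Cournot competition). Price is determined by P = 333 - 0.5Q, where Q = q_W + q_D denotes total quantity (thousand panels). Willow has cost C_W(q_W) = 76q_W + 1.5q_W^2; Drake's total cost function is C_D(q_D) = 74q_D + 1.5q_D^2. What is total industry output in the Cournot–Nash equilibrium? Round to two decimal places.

Willow's profit: π_W = (333 - 0.5Q)q_W - (76q_W + (3/2)q_W²). Setting ∂π_W/∂q_W = 0: 257 - 4q_W - (1/2)(q_D) = 0.
Drake's first-order condition: 259 - 4q_D - (1/2)(q_W) = 0.
So q_W = (257 - (1/2)q_D)/4 and q_D = (259 - (1/2)q_W)/4.
Solving the pair: q_W = 1198/21, q_D = 1210/21.
Total output Q = 1198/21 + 1210/21 = 344/3.

114.67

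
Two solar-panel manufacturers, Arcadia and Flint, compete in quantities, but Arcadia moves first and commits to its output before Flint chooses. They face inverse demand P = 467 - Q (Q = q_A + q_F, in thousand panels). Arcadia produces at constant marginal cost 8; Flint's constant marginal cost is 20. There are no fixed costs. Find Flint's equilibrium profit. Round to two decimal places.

11183.06

The follower Flint best-responds to any q_A: π_F = (467 - Q)q_F - 20q_F.
∂π_F/∂q_F = 447 - q_A - 2q_F = 0 gives the reaction function q_F = (447 - q_A)/2.
The leader anticipates this reaction. Substituting into P = 467 - Q gives P = 487/2 - (1/2)q_A, so π_A = (487/2 - (1/2)q_A)q_A - 8q_A.
Leader FOC: 471/2 - q_A = 0, so q_A = 471/2.
Then q_F = (447 - 471/2)/2 = 423/4.
Price P = 467 - 1365/4 = 503/4.
Flint's profit: (503/4 - 20)·(423/4) = 11183.0625.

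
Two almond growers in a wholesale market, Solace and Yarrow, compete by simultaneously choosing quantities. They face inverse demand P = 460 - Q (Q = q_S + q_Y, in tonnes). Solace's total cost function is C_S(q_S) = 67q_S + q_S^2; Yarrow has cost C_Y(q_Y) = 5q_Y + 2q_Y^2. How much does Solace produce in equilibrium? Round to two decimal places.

82.74

Solace's profit: π_S = (460 - Q)q_S - (67q_S + q_S²). Setting ∂π_S/∂q_S = 0: 393 - 4q_S - (q_Y) = 0.
Yarrow's first-order condition: 455 - 6q_Y - (q_S) = 0.
Rearranging gives the reaction functions q_S = (393 - q_Y)/4 and q_Y = (455 - q_S)/6.
Substituting one into the other gives q_S = 1903/23 and q_Y = 1427/23.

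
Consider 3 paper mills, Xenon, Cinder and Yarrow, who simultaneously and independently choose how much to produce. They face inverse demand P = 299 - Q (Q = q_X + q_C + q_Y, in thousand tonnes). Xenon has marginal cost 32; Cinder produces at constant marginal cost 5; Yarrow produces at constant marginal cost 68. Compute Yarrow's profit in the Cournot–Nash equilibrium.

Xenon's profit: π_X = (299 - Q)q_X - (32q_X). Setting ∂π_X/∂q_X = 0: 267 - 2q_X - (q_C + q_Y) = 0.
Cinder's profit: π_C = (299 - Q)q_C - (5q_C). Setting ∂π_C/∂q_C = 0: 294 - 2q_C - (q_X + q_Y) = 0.
Yarrow's first-order condition: 231 - 2q_Y - (q_X + q_C) = 0.
Summing all 3 equations gives 792 − 4Q = 0, hence Q = 198.
Back-substituting: q_X = (267 − 198) = 69, q_C = (294 − 198) = 96, q_Y = (231 − 198) = 33.
Price P = 299 - 198 = 101.
Yarrow's profit: (101 - 68)·33 = 1089.

1089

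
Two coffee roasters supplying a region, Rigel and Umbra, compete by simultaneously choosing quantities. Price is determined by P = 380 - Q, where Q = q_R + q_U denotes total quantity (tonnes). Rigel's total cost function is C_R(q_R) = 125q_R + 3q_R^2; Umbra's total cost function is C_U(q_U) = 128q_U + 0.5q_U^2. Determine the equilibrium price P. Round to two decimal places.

Rigel's profit: π_R = (380 - Q)q_R - (125q_R + 3q_R²). Setting ∂π_R/∂q_R = 0: 255 - 8q_R - (q_U) = 0.
Umbra's profit: π_U = (380 - Q)q_U - (128q_U + (1/2)q_U²). Setting ∂π_U/∂q_U = 0: 252 - 3q_U - (q_R) = 0.
So q_R = (255 - q_U)/8 and q_U = (252 - q_R)/3.
Solving the pair: q_R = 513/23, q_U = 1761/23.
Total output Q = 98.8696, so price P = 380 - 98.8696 = 281.1304.

281.13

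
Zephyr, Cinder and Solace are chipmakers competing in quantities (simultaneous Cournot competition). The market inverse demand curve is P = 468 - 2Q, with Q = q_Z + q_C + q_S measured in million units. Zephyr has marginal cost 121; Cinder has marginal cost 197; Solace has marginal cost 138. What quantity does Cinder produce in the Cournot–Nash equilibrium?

Zephyr's profit: π_Z = (468 - 2Q)q_Z - (121q_Z). Setting ∂π_Z/∂q_Z = 0: 347 - 4q_Z - 2(q_C + q_S) = 0.
Cinder's first-order condition: 271 - 4q_C - 2(q_Z + q_S) = 0.
Solace's profit: π_S = (468 - 2Q)q_S - (138q_S). Setting ∂π_S/∂q_S = 0: 330 - 4q_S - 2(q_Z + q_C) = 0.
Summing all 3 equations gives 948 − 8Q = 0, hence Q = 237/2.
Back-substituting: q_Z = (347 − 237)/2 = 55, q_C = (271 − 237)/2 = 17, q_S = (330 − 237)/2 = 93/2.

17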